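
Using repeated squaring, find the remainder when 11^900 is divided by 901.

11^1 ≡ 11 (mod 901)
11^2 ≡ 11^2 = 121 ≡ 121 (mod 901)
11^4 ≡ 121^2 = 14641 ≡ 225 (mod 901)
11^8 ≡ 225^2 = 50625 ≡ 169 (mod 901)
11^16 ≡ 169^2 = 28561 ≡ 630 (mod 901)
11^32 ≡ 630^2 = 396900 ≡ 460 (mod 901)
11^64 ≡ 460^2 = 211600 ≡ 766 (mod 901)
11^128 ≡ 766^2 = 586756 ≡ 205 (mod 901)
11^256 ≡ 205^2 = 42025 ≡ 579 (mod 901)
11^512 ≡ 579^2 = 335241 ≡ 69 (mod 901)
900 = 512 + 256 + 128 + 4 in binary powers of 2.
So 11^900 ≡ 69 · 579 · 205 · 225 ≡ 259 (mod 901).
Since 259 ≠ 1, base 11 is a Fermat witness: 901 is composite.

259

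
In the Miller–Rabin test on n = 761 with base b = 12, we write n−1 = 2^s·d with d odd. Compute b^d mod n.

761 − 1 = 760 = 2^3 · 95, so d = 95.
12^1 ≡ 12 (mod 761)
12^2 ≡ 12^2 = 144 ≡ 144 (mod 761)
12^4 ≡ 144^2 = 20736 ≡ 189 (mod 761)
12^8 ≡ 189^2 = 35721 ≡ 715 (mod 761)
12^16 ≡ 715^2 = 511225 ≡ 594 (mod 761)
12^32 ≡ 594^2 = 352836 ≡ 493 (mod 761)
12^64 ≡ 493^2 = 243049 ≡ 290 (mod 761)
95 = 64 + 16 + 8 + 4 + 2 + 1 in binary powers of 2.
So 12^95 ≡ 290 · 594 · 715 · 189 · 144 · 12 ≡ 626 (mod 761).
Squaring chain: 626 → 722 → 760; reaches −1, so base 12 does not prove 761 composite.

626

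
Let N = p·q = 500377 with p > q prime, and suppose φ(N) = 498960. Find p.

φ(n) = (p−1)(q−1) = n − (p+q) + 1, so p + q = 500377 − 498960 + 1 = 1418.
p and q are the roots of t² − 1418t + 500377 = 0.
Discriminant: 1418² − 4·500377 = 2010724 − 2001508 = 9216; √9216 = 96.
q = (1418 − 96)/2 = 661, p = (1418 + 96)/2 = 757.
Check: 661 · 757 = 500377.

757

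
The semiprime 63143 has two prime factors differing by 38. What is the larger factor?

271

Since p = q + 38, we have 63143 = q(q + 38), so q² + 38q − 63143 = 0.
Discriminant: 38² + 4·63143 = 1444 + 252572 = 254016; √254016 = 504.
q = (−38 + 504)/2 = 233, and p = q + 38 = 271.
Check: 233 · 271 = 63143.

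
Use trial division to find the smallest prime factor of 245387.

23

245387 is odd.
Digit sum 29, not divisible by 3.
Ends in 7: not divisible by 5.
7: 245387 = 7·35055 + 2
11: 245387 = 11·22307 + 10
13: 245387 = 13·18875 + 12
17: 245387 = 17·14434 + 9
19: 245387 = 19·12915 + 2
23: 245387 = 23·10669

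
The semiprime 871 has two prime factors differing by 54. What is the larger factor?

Since p = q + 54, we have 871 = q(q + 54), so q² + 54q − 871 = 0.
Discriminant: 54² + 4·871 = 2916 + 3484 = 6400; √6400 = 80.
q = (−54 + 80)/2 = 13, and p = q + 54 = 67.
Check: 13 · 67 = 871.

67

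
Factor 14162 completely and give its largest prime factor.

97

14162 = 2 · 7081
7081 = 73 · 97
97 is prime.
So 14162 = 2 · 73 · 97; the largest prime factor is 97.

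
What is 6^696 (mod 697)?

6^1 ≡ 6 (mod 697)
6^2 ≡ 6^2 = 36 ≡ 36 (mod 697)
6^4 ≡ 36^2 = 1296 ≡ 599 (mod 697)
6^8 ≡ 599^2 = 358801 ≡ 543 (mod 697)
6^16 ≡ 543^2 = 294849 ≡ 18 (mod 697)
6^32 ≡ 18^2 = 324 ≡ 324 (mod 697)
6^64 ≡ 324^2 = 104976 ≡ 426 (mod 697)
6^128 ≡ 426^2 = 181476 ≡ 256 (mod 697)
6^256 ≡ 256^2 = 65536 ≡ 18 (mod 697)
6^512 ≡ 18^2 = 324 ≡ 324 (mod 697)
696 = 512 + 128 + 32 + 16 + 8 in binary powers of 2.
So 6^696 ≡ 324 · 256 · 324 · 18 · 543 ≡ 305 (mod 697).
Since 305 ≠ 1, base 6 is a Fermat witness: 697 is composite.

305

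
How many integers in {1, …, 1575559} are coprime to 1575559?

Factor: 1575559 = 73 · 113 · 191.
φ(1575559) = (73−1) · (113−1) · (191−1) = 72 · 112 · 190 = 1532160.

1532160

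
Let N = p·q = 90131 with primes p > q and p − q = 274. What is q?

Since p = q + 274, we have 90131 = q(q + 274), so q² + 274q − 90131 = 0.
Discriminant: 274² + 4·90131 = 75076 + 360524 = 435600; √435600 = 660.
q = (−274 + 660)/2 = 193, and p = q + 274 = 467.
Check: 193 · 467 = 90131.

193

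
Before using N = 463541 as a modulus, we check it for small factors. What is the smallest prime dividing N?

13

463541 is odd.
Digit sum 23, not divisible by 3.
Ends in 1: not divisible by 5.
7: 463541 = 7·66220 + 1
11: 463541 = 11·42140 + 1
13: 463541 = 13·35657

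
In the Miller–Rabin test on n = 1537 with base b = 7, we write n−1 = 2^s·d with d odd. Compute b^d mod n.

343

1537 − 1 = 1536 = 2^9 · 3, so d = 3.
7^1 ≡ 7 (mod 1537)
7^2 ≡ 7^2 = 49 ≡ 49 (mod 1537)
3 = 2 + 1 in binary powers of 2.
So 7^3 ≡ 49 · 7 ≡ 343 (mod 1537).
Squaring chain: 343 → 837 → 1234 → 1126 → 1388 → 683 → 778 → 1243 → 364; never reaches −1, so base 7 is a Miller–Rabin witness that 1537 is composite.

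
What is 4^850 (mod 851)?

478

4^1 ≡ 4 (mod 851)
4^2 ≡ 4^2 = 16 ≡ 16 (mod 851)
4^4 ≡ 16^2 = 256 ≡ 256 (mod 851)
4^8 ≡ 256^2 = 65536 ≡ 9 (mod 851)
4^16 ≡ 9^2 = 81 ≡ 81 (mod 851)
4^32 ≡ 81^2 = 6561 ≡ 604 (mod 851)
4^64 ≡ 604^2 = 364816 ≡ 588 (mod 851)
4^128 ≡ 588^2 = 345744 ≡ 238 (mod 851)
4^256 ≡ 238^2 = 56644 ≡ 478 (mod 851)
4^512 ≡ 478^2 = 228484 ≡ 416 (mod 851)
850 = 512 + 256 + 64 + 16 + 2 in binary powers of 2.
So 4^850 ≡ 416 · 478 · 588 · 81 · 16 ≡ 478 (mod 851).
Since 478 ≠ 1, base 4 is a Fermat witness: 851 is composite.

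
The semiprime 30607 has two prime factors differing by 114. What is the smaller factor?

Since p = q + 114, we have 30607 = q(q + 114), so q² + 114q − 30607 = 0.
Discriminant: 114² + 4·30607 = 12996 + 122428 = 135424; √135424 = 368.
q = (−114 + 368)/2 = 127, and p = q + 114 = 241.
Check: 127 · 241 = 30607.

127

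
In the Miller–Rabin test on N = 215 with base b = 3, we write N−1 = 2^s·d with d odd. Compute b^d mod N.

215 − 1 = 214 = 2^1 · 107, so d = 107.
3^1 ≡ 3 (mod 215)
3^2 ≡ 3^2 = 9 ≡ 9 (mod 215)
3^4 ≡ 9^2 = 81 ≡ 81 (mod 215)
3^8 ≡ 81^2 = 6561 ≡ 111 (mod 215)
3^16 ≡ 111^2 = 12321 ≡ 66 (mod 215)
3^32 ≡ 66^2 = 4356 ≡ 56 (mod 215)
3^64 ≡ 56^2 = 3136 ≡ 126 (mod 215)
107 = 64 + 32 + 8 + 2 + 1 in binary powers of 2.
So 3^107 ≡ 126 · 56 · 111 · 9 · 3 ≡ 77 (mod 215).
Squaring chain: 77; never reaches −1, so base 3 is a Miller–Rabin witness that 215 is composite.

77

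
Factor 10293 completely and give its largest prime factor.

10293 = 3 · 3431
3431 = 47 · 73
73 is prime.
So 10293 = 3 · 47 · 73; the largest prime factor is 73.

73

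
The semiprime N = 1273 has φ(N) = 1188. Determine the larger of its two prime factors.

φ(n) = (p−1)(q−1) = n − (p+q) + 1, so p + q = 1273 − 1188 + 1 = 86.
p and q are the roots of t² − 86t + 1273 = 0.
Discriminant: 86² − 4·1273 = 7396 − 5092 = 2304; √2304 = 48.
q = (86 − 48)/2 = 19, p = (86 + 48)/2 = 67.
Check: 19 · 67 = 1273.

67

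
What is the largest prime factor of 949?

949 = 13 · 73
73 is prime.
So 949 = 13 · 73; the largest prime factor is 73.

73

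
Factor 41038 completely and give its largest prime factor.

41038 = 2 · 20519
20519 = 17 · 1207
1207 = 17 · 71
71 is prime.
So 41038 = 2 · 17^2 · 71; the largest prime factor is 71.

71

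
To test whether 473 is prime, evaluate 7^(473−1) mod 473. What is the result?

7^1 ≡ 7 (mod 473)
7^2 ≡ 7^2 = 49 ≡ 49 (mod 473)
7^4 ≡ 49^2 = 2401 ≡ 36 (mod 473)
7^8 ≡ 36^2 = 1296 ≡ 350 (mod 473)
7^16 ≡ 350^2 = 122500 ≡ 466 (mod 473)
7^32 ≡ 466^2 = 217156 ≡ 49 (mod 473)
7^64 ≡ 49^2 = 2401 ≡ 36 (mod 473)
7^128 ≡ 36^2 = 1296 ≡ 350 (mod 473)
7^256 ≡ 350^2 = 122500 ≡ 466 (mod 473)
472 = 256 + 128 + 64 + 16 + 8 in binary powers of 2.
So 7^472 ≡ 466 · 350 · 36 · 466 · 350 ≡ 423 (mod 473).
Since 423 ≠ 1, base 7 is a Fermat witness: 473 is composite.

423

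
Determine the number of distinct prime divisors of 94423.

3

94423 = 7^2 · 1927
1927 = 41 · 47
94423 = 7^2 · 41 · 47, which has 3 distinct prime factors.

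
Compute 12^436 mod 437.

12^1 ≡ 12 (mod 437)
12^2 ≡ 12^2 = 144 ≡ 144 (mod 437)
12^4 ≡ 144^2 = 20736 ≡ 197 (mod 437)
12^8 ≡ 197^2 = 38809 ≡ 353 (mod 437)
12^16 ≡ 353^2 = 124609 ≡ 64 (mod 437)
12^32 ≡ 64^2 = 4096 ≡ 163 (mod 437)
12^64 ≡ 163^2 = 26569 ≡ 349 (mod 437)
12^128 ≡ 349^2 = 121801 ≡ 315 (mod 437)
12^256 ≡ 315^2 = 99225 ≡ 26 (mod 437)
436 = 256 + 128 + 32 + 16 + 4 in binary powers of 2.
So 12^436 ≡ 26 · 315 · 163 · 64 · 197 ≡ 292 (mod 437).
Since 292 ≠ 1, base 12 is a Fermat witness: 437 is composite.

292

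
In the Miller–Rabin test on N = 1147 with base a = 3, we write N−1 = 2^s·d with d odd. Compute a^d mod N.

492

1147 − 1 = 1146 = 2^1 · 573, so d = 573.
3^1 ≡ 3 (mod 1147)
3^2 ≡ 3^2 = 9 ≡ 9 (mod 1147)
3^4 ≡ 9^2 = 81 ≡ 81 (mod 1147)
3^8 ≡ 81^2 = 6561 ≡ 826 (mod 1147)
3^16 ≡ 826^2 = 682276 ≡ 958 (mod 1147)
3^32 ≡ 958^2 = 917764 ≡ 164 (mod 1147)
3^64 ≡ 164^2 = 26896 ≡ 515 (mod 1147)
3^128 ≡ 515^2 = 265225 ≡ 268 (mod 1147)
3^256 ≡ 268^2 = 71824 ≡ 710 (mod 1147)
3^512 ≡ 710^2 = 504100 ≡ 567 (mod 1147)
573 = 512 + 32 + 16 + 8 + 4 + 1 in binary powers of 2.
So 3^573 ≡ 567 · 164 · 958 · 826 · 81 · 3 ≡ 492 (mod 1147).
Squaring chain: 492; never reaches −1, so base 3 is a Miller–Rabin witness that 1147 is composite.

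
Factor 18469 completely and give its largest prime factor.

18469 = 11 · 1679
1679 = 23 · 73
73 is prime.
So 18469 = 11 · 23 · 73; the largest prime factor is 73.

73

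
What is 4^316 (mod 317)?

4^1 ≡ 4 (mod 317)
4^2 ≡ 4^2 = 16 ≡ 16 (mod 317)
4^4 ≡ 16^2 = 256 ≡ 256 (mod 317)
4^8 ≡ 256^2 = 65536 ≡ 234 (mod 317)
4^16 ≡ 234^2 = 54756 ≡ 232 (mod 317)
4^32 ≡ 232^2 = 53824 ≡ 251 (mod 317)
4^64 ≡ 251^2 = 63001 ≡ 235 (mod 317)
4^128 ≡ 235^2 = 55225 ≡ 67 (mod 317)
4^256 ≡ 67^2 = 4489 ≡ 51 (mod 317)
316 = 256 + 32 + 16 + 8 + 4 in binary powers of 2.
So 4^316 ≡ 51 · 251 · 232 · 234 · 256 ≡ 1 (mod 317).
Since the result is 1, base 4 gives no evidence that 317 is composite.

1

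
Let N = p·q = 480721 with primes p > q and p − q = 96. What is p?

Since p = q + 96, we have 480721 = q(q + 96), so q² + 96q − 480721 = 0.
Discriminant: 96² + 4·480721 = 9216 + 1922884 = 1932100; √1932100 = 1390.
q = (−96 + 1390)/2 = 647, and p = q + 96 = 743.
Check: 647 · 743 = 480721.

743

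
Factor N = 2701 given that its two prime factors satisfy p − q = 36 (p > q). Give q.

37

Since p = q + 36, we have 2701 = q(q + 36), so q² + 36q − 2701 = 0.
Discriminant: 36² + 4·2701 = 1296 + 10804 = 12100; √12100 = 110.
q = (−36 + 110)/2 = 37, and p = q + 36 = 73.
Check: 37 · 73 = 2701.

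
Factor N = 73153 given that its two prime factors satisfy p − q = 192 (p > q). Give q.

191

Since p = q + 192, we have 73153 = q(q + 192), so q² + 192q − 73153 = 0.
Discriminant: 192² + 4·73153 = 36864 + 292612 = 329476; √329476 = 574.
q = (−192 + 574)/2 = 191, and p = q + 192 = 383.
Check: 191 · 383 = 73153.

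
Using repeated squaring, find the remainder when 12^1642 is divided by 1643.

782

12^1 ≡ 12 (mod 1643)
12^2 ≡ 12^2 = 144 ≡ 144 (mod 1643)
12^4 ≡ 144^2 = 20736 ≡ 1020 (mod 1643)
12^8 ≡ 1020^2 = 1040400 ≡ 381 (mod 1643)
12^16 ≡ 381^2 = 145161 ≡ 577 (mod 1643)
12^32 ≡ 577^2 = 332929 ≡ 1043 (mod 1643)
12^64 ≡ 1043^2 = 1087849 ≡ 183 (mod 1643)
12^128 ≡ 183^2 = 33489 ≡ 629 (mod 1643)
12^256 ≡ 629^2 = 395641 ≡ 1321 (mod 1643)
12^512 ≡ 1321^2 = 1745041 ≡ 175 (mod 1643)
12^1024 ≡ 175^2 = 30625 ≡ 1051 (mod 1643)
1642 = 1024 + 512 + 64 + 32 + 8 + 2 in binary powers of 2.
So 12^1642 ≡ 1051 · 175 · 183 · 1043 · 381 · 144 ≡ 782 (mod 1643).
Since 782 ≠ 1, base 12 is a Fermat witness: 1643 is composite.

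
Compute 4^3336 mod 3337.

192

4^1 ≡ 4 (mod 3337)
4^2 ≡ 4^2 = 16 ≡ 16 (mod 3337)
4^4 ≡ 16^2 = 256 ≡ 256 (mod 3337)
4^8 ≡ 256^2 = 65536 ≡ 2133 (mod 3337)
4^16 ≡ 2133^2 = 4549689 ≡ 1358 (mod 3337)
4^32 ≡ 1358^2 = 1844164 ≡ 2140 (mod 3337)
4^64 ≡ 2140^2 = 4579600 ≡ 1236 (mod 3337)
4^128 ≡ 1236^2 = 1527696 ≡ 2687 (mod 3337)
4^256 ≡ 2687^2 = 7219969 ≡ 2038 (mod 3337)
4^512 ≡ 2038^2 = 4153444 ≡ 2216 (mod 3337)
4^1024 ≡ 2216^2 = 4910656 ≡ 1929 (mod 3337)
4^2048 ≡ 1929^2 = 3721041 ≡ 286 (mod 3337)
3336 = 2048 + 1024 + 256 + 8 in binary powers of 2.
So 4^3336 ≡ 286 · 1929 · 2038 · 2133 ≡ 192 (mod 3337).
Since 192 ≠ 1, base 4 is a Fermat witness: 3337 is composite.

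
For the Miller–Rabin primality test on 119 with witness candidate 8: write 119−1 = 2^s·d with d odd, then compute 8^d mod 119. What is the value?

36

119 − 1 = 118 = 2^1 · 59, so d = 59.
8^1 ≡ 8 (mod 119)
8^2 ≡ 8^2 = 64 ≡ 64 (mod 119)
8^4 ≡ 64^2 = 4096 ≡ 50 (mod 119)
8^8 ≡ 50^2 = 2500 ≡ 1 (mod 119)
8^16 ≡ 1^2 = 1 ≡ 1 (mod 119)
8^32 ≡ 1^2 = 1 ≡ 1 (mod 119)
59 = 32 + 16 + 8 + 2 + 1 in binary powers of 2.
So 8^59 ≡ 1 · 1 · 1 · 64 · 8 ≡ 36 (mod 119).
Squaring chain: 36; never reaches −1, so base 8 is a Miller–Rabin witness that 119 is composite.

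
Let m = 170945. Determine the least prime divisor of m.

170945 is odd.
Digit sum 26, not divisible by 3.
Ends in 5: divisible by 5.

5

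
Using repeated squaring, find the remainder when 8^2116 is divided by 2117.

81

8^1 ≡ 8 (mod 2117)
8^2 ≡ 8^2 = 64 ≡ 64 (mod 2117)
8^4 ≡ 64^2 = 4096 ≡ 1979 (mod 2117)
8^8 ≡ 1979^2 = 3916441 ≡ 2108 (mod 2117)
8^16 ≡ 2108^2 = 4443664 ≡ 81 (mod 2117)
8^32 ≡ 81^2 = 6561 ≡ 210 (mod 2117)
8^64 ≡ 210^2 = 44100 ≡ 1760 (mod 2117)
8^128 ≡ 1760^2 = 3097600 ≡ 429 (mod 2117)
8^256 ≡ 429^2 = 184041 ≡ 1979 (mod 2117)
8^512 ≡ 1979^2 = 3916441 ≡ 2108 (mod 2117)
8^1024 ≡ 2108^2 = 4443664 ≡ 81 (mod 2117)
8^2048 ≡ 81^2 = 6561 ≡ 210 (mod 2117)
2116 = 2048 + 64 + 4 in binary powers of 2.
So 8^2116 ≡ 210 · 1760 · 1979 ≡ 81 (mod 2117).
Since 81 ≠ 1, base 8 is a Fermat witness: 2117 is composite.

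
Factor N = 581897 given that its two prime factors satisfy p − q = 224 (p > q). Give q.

659

Since p = q + 224, we have 581897 = q(q + 224), so q² + 224q − 581897 = 0.
Discriminant: 224² + 4·581897 = 50176 + 2327588 = 2377764; √2377764 = 1542.
q = (−224 + 1542)/2 = 659, and p = q + 224 = 883.
Check: 659 · 883 = 581897.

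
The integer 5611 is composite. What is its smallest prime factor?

31

5611 is odd.
Digit sum 13, not divisible by 3.
Ends in 1: not divisible by 5.
7: 5611 = 7·801 + 4
11: 5611 = 11·510 + 1
13: 5611 = 13·431 + 8
17: 5611 = 17·330 + 1
19: 5611 = 19·295 + 6
23: 5611 = 23·243 + 22
29: 5611 = 29·193 + 14
31: 5611 = 31·181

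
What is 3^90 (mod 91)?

3^1 ≡ 3 (mod 91)
3^2 ≡ 3^2 = 9 ≡ 9 (mod 91)
3^4 ≡ 9^2 = 81 ≡ 81 (mod 91)
3^8 ≡ 81^2 = 6561 ≡ 9 (mod 91)
3^16 ≡ 9^2 = 81 ≡ 81 (mod 91)
3^32 ≡ 81^2 = 6561 ≡ 9 (mod 91)
3^64 ≡ 9^2 = 81 ≡ 81 (mod 91)
90 = 64 + 16 + 8 + 2 in binary powers of 2.
So 3^90 ≡ 81 · 81 · 9 · 9 ≡ 1 (mod 91).
Since the result is 1, base 3 gives no evidence that 91 is composite.

1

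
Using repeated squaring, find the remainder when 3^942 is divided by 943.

278

3^1 ≡ 3 (mod 943)
3^2 ≡ 3^2 = 9 ≡ 9 (mod 943)
3^4 ≡ 9^2 = 81 ≡ 81 (mod 943)
3^8 ≡ 81^2 = 6561 ≡ 903 (mod 943)
3^16 ≡ 903^2 = 815409 ≡ 657 (mod 943)
3^32 ≡ 657^2 = 431649 ≡ 698 (mod 943)
3^64 ≡ 698^2 = 487204 ≡ 616 (mod 943)
3^128 ≡ 616^2 = 379456 ≡ 370 (mod 943)
3^256 ≡ 370^2 = 136900 ≡ 165 (mod 943)
3^512 ≡ 165^2 = 27225 ≡ 821 (mod 943)
942 = 512 + 256 + 128 + 32 + 8 + 4 + 2 in binary powers of 2.
So 3^942 ≡ 821 · 165 · 370 · 698 · 903 · 81 · 9 ≡ 278 (mod 943).
Since 278 ≠ 1, base 3 is a Fermat witness: 943 is composite.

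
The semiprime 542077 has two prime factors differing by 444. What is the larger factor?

Since p = q + 444, we have 542077 = q(q + 444), so q² + 444q − 542077 = 0.
Discriminant: 444² + 4·542077 = 197136 + 2168308 = 2365444; √2365444 = 1538.
q = (−444 + 1538)/2 = 547, and p = q + 444 = 991.
Check: 547 · 991 = 542077.

991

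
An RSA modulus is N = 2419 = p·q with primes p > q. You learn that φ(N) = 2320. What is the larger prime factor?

59

φ(n) = (p−1)(q−1) = n − (p+q) + 1, so p + q = 2419 − 2320 + 1 = 100.
p and q are the roots of t² − 100t + 2419 = 0.
Discriminant: 100² − 4·2419 = 10000 − 9676 = 324; √324 = 18.
q = (100 − 18)/2 = 41, p = (100 + 18)/2 = 59.
Check: 41 · 59 = 2419.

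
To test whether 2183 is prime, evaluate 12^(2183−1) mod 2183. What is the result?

164

12^1 ≡ 12 (mod 2183)
12^2 ≡ 12^2 = 144 ≡ 144 (mod 2183)
12^4 ≡ 144^2 = 20736 ≡ 1089 (mod 2183)
12^8 ≡ 1089^2 = 1185921 ≡ 552 (mod 2183)
12^16 ≡ 552^2 = 304704 ≡ 1267 (mod 2183)
12^32 ≡ 1267^2 = 1605289 ≡ 784 (mod 2183)
12^64 ≡ 784^2 = 614656 ≡ 1233 (mod 2183)
12^128 ≡ 1233^2 = 1520289 ≡ 921 (mod 2183)
12^256 ≡ 921^2 = 848241 ≡ 1237 (mod 2183)
12^512 ≡ 1237^2 = 1530169 ≡ 2069 (mod 2183)
12^1024 ≡ 2069^2 = 4280761 ≡ 2081 (mod 2183)
12^2048 ≡ 2081^2 = 4330561 ≡ 1672 (mod 2183)
2182 = 2048 + 128 + 4 + 2 in binary powers of 2.
So 12^2182 ≡ 1672 · 921 · 1089 · 144 ≡ 164 (mod 2183).
Since 164 ≠ 1, base 12 is a Fermat witness: 2183 is composite.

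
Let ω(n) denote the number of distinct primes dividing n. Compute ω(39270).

6

39270 = 2 · 19635
19635 = 3 · 6545
6545 = 5 · 1309
1309 = 7 · 187
187 = 11 · 17
39270 = 2 · 3 · 5 · 7 · 11 · 17, which has 6 distinct prime factors.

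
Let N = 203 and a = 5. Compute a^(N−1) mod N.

23

5^1 ≡ 5 (mod 203)
5^2 ≡ 5^2 = 25 ≡ 25 (mod 203)
5^4 ≡ 25^2 = 625 ≡ 16 (mod 203)
5^8 ≡ 16^2 = 256 ≡ 53 (mod 203)
5^16 ≡ 53^2 = 2809 ≡ 170 (mod 203)
5^32 ≡ 170^2 = 28900 ≡ 74 (mod 203)
5^64 ≡ 74^2 = 5476 ≡ 198 (mod 203)
5^128 ≡ 198^2 = 39204 ≡ 25 (mod 203)
202 = 128 + 64 + 8 + 2 in binary powers of 2.
So 5^202 ≡ 25 · 198 · 53 · 25 ≡ 23 (mod 203).
Since 23 ≠ 1, base 5 is a Fermat witness: 203 is composite.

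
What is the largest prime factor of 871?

871 = 13 · 67
67 is prime.
So 871 = 13 · 67; the largest prime factor is 67.

67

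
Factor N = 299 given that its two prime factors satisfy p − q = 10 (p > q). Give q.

Since p = q + 10, we have 299 = q(q + 10), so q² + 10q − 299 = 0.
Discriminant: 10² + 4·299 = 100 + 1196 = 1296; √1296 = 36.
q = (−10 + 36)/2 = 13, and p = q + 10 = 23.
Check: 13 · 23 = 299.

13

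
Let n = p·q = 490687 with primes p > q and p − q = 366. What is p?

Since p = q + 366, we have 490687 = q(q + 366), so q² + 366q − 490687 = 0.
Discriminant: 366² + 4·490687 = 133956 + 1962748 = 2096704; √2096704 = 1448.
q = (−366 + 1448)/2 = 541, and p = q + 366 = 907.
Check: 541 · 907 = 490687.

907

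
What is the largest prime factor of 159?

53

159 = 3 · 53
53 is prime.
So 159 = 3 · 53; the largest prime factor is 53.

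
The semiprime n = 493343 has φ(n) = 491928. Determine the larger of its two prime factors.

797

φ(n) = (p−1)(q−1) = n − (p+q) + 1, so p + q = 493343 − 491928 + 1 = 1416.
p and q are the roots of t² − 1416t + 493343 = 0.
Discriminant: 1416² − 4·493343 = 2005056 − 1973372 = 31684; √31684 = 178.
q = (1416 − 178)/2 = 619, p = (1416 + 178)/2 = 797.
Check: 619 · 797 = 493343.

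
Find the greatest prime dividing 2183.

2183 = 37 · 59
59 is prime.
So 2183 = 37 · 59; the largest prime factor is 59.

59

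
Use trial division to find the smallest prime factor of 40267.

67

40267 is odd.
Digit sum 19, not divisible by 3.
Ends in 7: not divisible by 5.
7: 40267 = 7·5752 + 3
11: 40267 = 11·3660 + 7
13: 40267 = 13·3097 + 6
17: 40267 = 17·2368 + 11
19: 40267 = 19·2119 + 6
23: 40267 = 23·1750 + 17
29: 40267 = 29·1388 + 15
31: 40267 = 31·1298 + 29
37: 40267 = 37·1088 + 11
41: 40267 = 41·982 + 5
43: 40267 = 43·936 + 19
47: 40267 = 47·856 + 35
53: 40267 = 53·759 + 40
59: 40267 = 59·682 + 29
61: 40267 = 61·660 + 7
67: 40267 = 67·601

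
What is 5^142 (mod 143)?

5^1 ≡ 5 (mod 143)
5^2 ≡ 5^2 = 25 ≡ 25 (mod 143)
5^4 ≡ 25^2 = 625 ≡ 53 (mod 143)
5^8 ≡ 53^2 = 2809 ≡ 92 (mod 143)
5^16 ≡ 92^2 = 8464 ≡ 27 (mod 143)
5^32 ≡ 27^2 = 729 ≡ 14 (mod 143)
5^64 ≡ 14^2 = 196 ≡ 53 (mod 143)
5^128 ≡ 53^2 = 2809 ≡ 92 (mod 143)
142 = 128 + 8 + 4 + 2 in binary powers of 2.
So 5^142 ≡ 92 · 92 · 53 · 25 ≡ 25 (mod 143).
Since 25 ≠ 1, base 5 is a Fermat witness: 143 is composite.

25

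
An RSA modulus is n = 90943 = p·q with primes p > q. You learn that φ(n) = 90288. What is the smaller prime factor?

φ(n) = (p−1)(q−1) = n − (p+q) + 1, so p + q = 90943 − 90288 + 1 = 656.
p and q are the roots of t² − 656t + 90943 = 0.
Discriminant: 656² − 4·90943 = 430336 − 363772 = 66564; √66564 = 258.
q = (656 − 258)/2 = 199, p = (656 + 258)/2 = 457.
Check: 199 · 457 = 90943.

199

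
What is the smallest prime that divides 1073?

29

1073 is odd.
Digit sum 11, not divisible by 3.
Ends in 3: not divisible by 5.
7: 1073 = 7·153 + 2
11: 1073 = 11·97 + 6
13: 1073 = 13·82 + 7
17: 1073 = 17·63 + 2
19: 1073 = 19·56 + 9
23: 1073 = 23·46 + 15
29: 1073 = 29·37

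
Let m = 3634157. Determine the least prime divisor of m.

3634157 is odd.
Digit sum 29, not divisible by 3.
Ends in 7: not divisible by 5.
7: 3634157 = 7·519165 + 2
11: 3634157 = 11·330377 + 10
13: 3634157 = 13·279550 + 7
17: 3634157 = 17·213773 + 16
19: 3634157 = 19·191271 + 8
23: 3634157 = 23·158006 + 19
29: 3634157 = 29·125315 + 22
31: 3634157 = 31·117230 + 27
37: 3634157 = 37·98220 + 17
41: 3634157 = 41·88637 + 40
43: 3634157 = 43·84515 + 12
47: 3634157 = 47·77322 + 23
53: 3634157 = 53·68569

53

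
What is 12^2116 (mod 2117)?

1857

12^1 ≡ 12 (mod 2117)
12^2 ≡ 12^2 = 144 ≡ 144 (mod 2117)
12^4 ≡ 144^2 = 20736 ≡ 1683 (mod 2117)
12^8 ≡ 1683^2 = 2832489 ≡ 2060 (mod 2117)
12^16 ≡ 2060^2 = 4243600 ≡ 1132 (mod 2117)
12^32 ≡ 1132^2 = 1281424 ≡ 639 (mod 2117)
12^64 ≡ 639^2 = 408321 ≡ 1857 (mod 2117)
12^128 ≡ 1857^2 = 3448449 ≡ 1973 (mod 2117)
12^256 ≡ 1973^2 = 3892729 ≡ 1683 (mod 2117)
12^512 ≡ 1683^2 = 2832489 ≡ 2060 (mod 2117)
12^1024 ≡ 2060^2 = 4243600 ≡ 1132 (mod 2117)
12^2048 ≡ 1132^2 = 1281424 ≡ 639 (mod 2117)
2116 = 2048 + 64 + 4 in binary powers of 2.
So 12^2116 ≡ 639 · 1857 · 1683 ≡ 1857 (mod 2117).
Since 1857 ≠ 1, base 12 is a Fermat witness: 2117 is composite.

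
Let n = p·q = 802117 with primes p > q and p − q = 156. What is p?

977

Since p = q + 156, we have 802117 = q(q + 156), so q² + 156q − 802117 = 0.
Discriminant: 156² + 4·802117 = 24336 + 3208468 = 3232804; √3232804 = 1798.
q = (−156 + 1798)/2 = 821, and p = q + 156 = 977.
Check: 821 · 977 = 802117.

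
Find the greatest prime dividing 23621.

23621 = 13 · 1817
1817 = 23 · 79
79 is prime.
So 23621 = 13 · 23 · 79; the largest prime factor is 79.

79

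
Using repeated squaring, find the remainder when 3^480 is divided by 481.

3^1 ≡ 3 (mod 481)
3^2 ≡ 3^2 = 9 ≡ 9 (mod 481)
3^4 ≡ 9^2 = 81 ≡ 81 (mod 481)
3^8 ≡ 81^2 = 6561 ≡ 308 (mod 481)
3^16 ≡ 308^2 = 94864 ≡ 107 (mod 481)
3^32 ≡ 107^2 = 11449 ≡ 386 (mod 481)
3^64 ≡ 386^2 = 148996 ≡ 367 (mod 481)
3^128 ≡ 367^2 = 134689 ≡ 9 (mod 481)
3^256 ≡ 9^2 = 81 ≡ 81 (mod 481)
480 = 256 + 128 + 64 + 32 in binary powers of 2.
So 3^480 ≡ 81 · 9 · 367 · 386 ≡ 417 (mod 481).
Since 417 ≠ 1, base 3 is a Fermat witness: 481 is composite.

417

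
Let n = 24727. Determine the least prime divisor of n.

79

24727 is odd.
Digit sum 22, not divisible by 3.
Ends in 7: not divisible by 5.
7: 24727 = 7·3532 + 3
11: 24727 = 11·2247 + 10
13: 24727 = 13·1902 + 1
17: 24727 = 17·1454 + 9
19: 24727 = 19·1301 + 8
23: 24727 = 23·1075 + 2
29: 24727 = 29·852 + 19
31: 24727 = 31·797 + 20
37: 24727 = 37·668 + 11
41: 24727 = 41·603 + 4
43: 24727 = 43·575 + 2
47: 24727 = 47·526 + 5
53: 24727 = 53·466 + 29
59: 24727 = 59·419 + 6
61: 24727 = 61·405 + 22
67: 24727 = 67·369 + 4
71: 24727 = 71·348 + 19
73: 24727 = 73·338 + 53
79: 24727 = 79·313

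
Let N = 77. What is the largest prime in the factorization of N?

77 = 7 · 11
11 is prime.
So 77 = 7 · 11; the largest prime factor is 11.

11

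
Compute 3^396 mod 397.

1

3^1 ≡ 3 (mod 397)
3^2 ≡ 3^2 = 9 ≡ 9 (mod 397)
3^4 ≡ 9^2 = 81 ≡ 81 (mod 397)
3^8 ≡ 81^2 = 6561 ≡ 209 (mod 397)
3^16 ≡ 209^2 = 43681 ≡ 11 (mod 397)
3^32 ≡ 11^2 = 121 ≡ 121 (mod 397)
3^64 ≡ 121^2 = 14641 ≡ 349 (mod 397)
3^128 ≡ 349^2 = 121801 ≡ 319 (mod 397)
3^256 ≡ 319^2 = 101761 ≡ 129 (mod 397)
396 = 256 + 128 + 8 + 4 in binary powers of 2.
So 3^396 ≡ 129 · 319 · 209 · 81 ≡ 1 (mod 397).
Since the result is 1, base 3 gives no evidence that 397 is composite.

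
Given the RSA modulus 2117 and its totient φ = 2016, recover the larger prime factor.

73

φ(n) = (p−1)(q−1) = n − (p+q) + 1, so p + q = 2117 − 2016 + 1 = 102.
p and q are the roots of t² − 102t + 2117 = 0.
Discriminant: 102² − 4·2117 = 10404 − 8468 = 1936; √1936 = 44.
q = (102 − 44)/2 = 29, p = (102 + 44)/2 = 73.
Check: 29 · 73 = 2117.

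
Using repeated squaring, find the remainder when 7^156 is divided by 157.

7^1 ≡ 7 (mod 157)
7^2 ≡ 7^2 = 49 ≡ 49 (mod 157)
7^4 ≡ 49^2 = 2401 ≡ 46 (mod 157)
7^8 ≡ 46^2 = 2116 ≡ 75 (mod 157)
7^16 ≡ 75^2 = 5625 ≡ 130 (mod 157)
7^32 ≡ 130^2 = 16900 ≡ 101 (mod 157)
7^64 ≡ 101^2 = 10201 ≡ 153 (mod 157)
7^128 ≡ 153^2 = 23409 ≡ 16 (mod 157)
156 = 128 + 16 + 8 + 4 in binary powers of 2.
So 7^156 ≡ 16 · 130 · 75 · 46 ≡ 1 (mod 157).
Since the result is 1, base 7 gives no evidence that 157 is composite.

1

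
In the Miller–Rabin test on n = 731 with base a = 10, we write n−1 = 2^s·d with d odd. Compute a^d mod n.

232

731 − 1 = 730 = 2^1 · 365, so d = 365.
10^1 ≡ 10 (mod 731)
10^2 ≡ 10^2 = 100 ≡ 100 (mod 731)
10^4 ≡ 100^2 = 10000 ≡ 497 (mod 731)
10^8 ≡ 497^2 = 247009 ≡ 662 (mod 731)
10^16 ≡ 662^2 = 438244 ≡ 375 (mod 731)
10^32 ≡ 375^2 = 140625 ≡ 273 (mod 731)
10^64 ≡ 273^2 = 74529 ≡ 698 (mod 731)
10^128 ≡ 698^2 = 487204 ≡ 358 (mod 731)
10^256 ≡ 358^2 = 128164 ≡ 239 (mod 731)
365 = 256 + 64 + 32 + 8 + 4 + 1 in binary powers of 2.
So 10^365 ≡ 239 · 698 · 273 · 662 · 497 · 10 ≡ 232 (mod 731).
Squaring chain: 232; never reaches −1, so base 10 is a Miller–Rabin witness that 731 is composite.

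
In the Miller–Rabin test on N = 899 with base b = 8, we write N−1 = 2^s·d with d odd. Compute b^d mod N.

899 − 1 = 898 = 2^1 · 449, so d = 449.
8^1 ≡ 8 (mod 899)
8^2 ≡ 8^2 = 64 ≡ 64 (mod 899)
8^4 ≡ 64^2 = 4096 ≡ 500 (mod 899)
8^8 ≡ 500^2 = 250000 ≡ 78 (mod 899)
8^16 ≡ 78^2 = 6084 ≡ 690 (mod 899)
8^32 ≡ 690^2 = 476100 ≡ 529 (mod 899)
8^64 ≡ 529^2 = 279841 ≡ 252 (mod 899)
8^128 ≡ 252^2 = 63504 ≡ 574 (mod 899)
8^256 ≡ 574^2 = 329476 ≡ 442 (mod 899)
449 = 256 + 128 + 64 + 1 in binary powers of 2.
So 8^449 ≡ 442 · 574 · 252 · 8 ≡ 66 (mod 899).
Squaring chain: 66; never reaches −1, so base 8 is a Miller–Rabin witness that 899 is composite.

66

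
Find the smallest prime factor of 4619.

31

4619 is odd.
Digit sum 20, not divisible by 3.
Ends in 9: not divisible by 5.
7: 4619 = 7·659 + 6
11: 4619 = 11·419 + 10
13: 4619 = 13·355 + 4
17: 4619 = 17·271 + 12
19: 4619 = 19·243 + 2
23: 4619 = 23·200 + 19
29: 4619 = 29·159 + 8
31: 4619 = 31·149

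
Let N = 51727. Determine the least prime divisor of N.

13

51727 is odd.
Digit sum 22, not divisible by 3.
Ends in 7: not divisible by 5.
7: 51727 = 7·7389 + 4
11: 51727 = 11·4702 + 5
13: 51727 = 13·3979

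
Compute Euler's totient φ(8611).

8424

Factor: 8611 = 79 · 109.
φ(8611) = (79−1) · (109−1) = 78 · 108 = 8424.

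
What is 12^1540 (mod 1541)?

967

12^1 ≡ 12 (mod 1541)
12^2 ≡ 12^2 = 144 ≡ 144 (mod 1541)
12^4 ≡ 144^2 = 20736 ≡ 703 (mod 1541)
12^8 ≡ 703^2 = 494209 ≡ 1089 (mod 1541)
12^16 ≡ 1089^2 = 1185921 ≡ 892 (mod 1541)
12^32 ≡ 892^2 = 795664 ≡ 508 (mod 1541)
12^64 ≡ 508^2 = 258064 ≡ 717 (mod 1541)
12^128 ≡ 717^2 = 514089 ≡ 936 (mod 1541)
12^256 ≡ 936^2 = 876096 ≡ 808 (mod 1541)
12^512 ≡ 808^2 = 652864 ≡ 1021 (mod 1541)
12^1024 ≡ 1021^2 = 1042441 ≡ 725 (mod 1541)
1540 = 1024 + 512 + 4 in binary powers of 2.
So 12^1540 ≡ 725 · 1021 · 703 ≡ 967 (mod 1541).
Since 967 ≠ 1, base 12 is a Fermat witness: 1541 is composite.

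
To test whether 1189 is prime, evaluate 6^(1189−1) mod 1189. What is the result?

605

6^1 ≡ 6 (mod 1189)
6^2 ≡ 6^2 = 36 ≡ 36 (mod 1189)
6^4 ≡ 36^2 = 1296 ≡ 107 (mod 1189)
6^8 ≡ 107^2 = 11449 ≡ 748 (mod 1189)
6^16 ≡ 748^2 = 559504 ≡ 674 (mod 1189)
6^32 ≡ 674^2 = 454276 ≡ 78 (mod 1189)
6^64 ≡ 78^2 = 6084 ≡ 139 (mod 1189)
6^128 ≡ 139^2 = 19321 ≡ 297 (mod 1189)
6^256 ≡ 297^2 = 88209 ≡ 223 (mod 1189)
6^512 ≡ 223^2 = 49729 ≡ 980 (mod 1189)
6^1024 ≡ 980^2 = 960400 ≡ 877 (mod 1189)
1188 = 1024 + 128 + 32 + 4 in binary powers of 2.
So 6^1188 ≡ 877 · 297 · 78 · 107 ≡ 605 (mod 1189).
Since 605 ≠ 1, base 6 is a Fermat witness: 1189 is composite.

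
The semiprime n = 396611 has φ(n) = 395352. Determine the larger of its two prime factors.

φ(n) = (p−1)(q−1) = n − (p+q) + 1, so p + q = 396611 − 395352 + 1 = 1260.
p and q are the roots of t² − 1260t + 396611 = 0.
Discriminant: 1260² − 4·396611 = 1587600 − 1586444 = 1156; √1156 = 34.
q = (1260 − 34)/2 = 613, p = (1260 + 34)/2 = 647.
Check: 613 · 647 = 396611.

647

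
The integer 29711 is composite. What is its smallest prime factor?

29711 is odd.
Digit sum 20, not divisible by 3.
Ends in 1: not divisible by 5.
7: 29711 = 7·4244 + 3
11: 29711 = 11·2701

11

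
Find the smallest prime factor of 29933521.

29933521 is odd.
Digit sum 34, not divisible by 3.
Ends in 1: not divisible by 5.
7: 29933521 = 7·4276217 + 2
11: 29933521 = 11·2721229 + 2
13: 29933521 = 13·2302578 + 7
17: 29933521 = 17·1760795 + 6
19: 29933521 = 19·1575448 + 9
23: 29933521 = 23·1301457 + 10
29: 29933521 = 29·1032190 + 11
31: 29933521 = 31·965597 + 14
37: 29933521 = 37·809014 + 3
41: 29933521 = 41·730085 + 36
43: 29933521 = 43·696128 + 17
47: 29933521 = 47·636883 + 20
53: 29933521 = 53·564783 + 22
59: 29933521 = 59·507347 + 48
61: 29933521 = 61·490713 + 28
67: 29933521 = 67·446768 + 65
71: 29933521 = 71·421598 + 63
73: 29933521 = 73·410048 + 17
79: 29933521 = 79·378905 + 26
83: 29933521 = 83·360644 + 69
89: 29933521 = 89·336331 + 62
97: 29933521 = 97·308593

97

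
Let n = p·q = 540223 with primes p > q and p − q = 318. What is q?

Since p = q + 318, we have 540223 = q(q + 318), so q² + 318q − 540223 = 0.
Discriminant: 318² + 4·540223 = 101124 + 2160892 = 2262016; √2262016 = 1504.
q = (−318 + 1504)/2 = 593, and p = q + 318 = 911.
Check: 593 · 911 = 540223.

593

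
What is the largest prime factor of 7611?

7611 = 3 · 2537
2537 = 43 · 59
59 is prime.
So 7611 = 3 · 43 · 59; the largest prime factor is 59.

59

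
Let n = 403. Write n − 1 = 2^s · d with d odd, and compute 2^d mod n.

403 − 1 = 402 = 2^1 · 201, so d = 201.
2^1 ≡ 2 (mod 403)
2^2 ≡ 2^2 = 4 ≡ 4 (mod 403)
2^4 ≡ 4^2 = 16 ≡ 16 (mod 403)
2^8 ≡ 16^2 = 256 ≡ 256 (mod 403)
2^16 ≡ 256^2 = 65536 ≡ 250 (mod 403)
2^32 ≡ 250^2 = 62500 ≡ 35 (mod 403)
2^64 ≡ 35^2 = 1225 ≡ 16 (mod 403)
2^128 ≡ 16^2 = 256 ≡ 256 (mod 403)
201 = 128 + 64 + 8 + 1 in binary powers of 2.
So 2^201 ≡ 256 · 16 · 256 · 2 ≡ 343 (mod 403).
Squaring chain: 343; never reaches −1, so base 2 is a Miller–Rabin witness that 403 is composite.

343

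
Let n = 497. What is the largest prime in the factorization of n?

71

497 = 7 · 71
71 is prime.
So 497 = 7 · 71; the largest prime factor is 71.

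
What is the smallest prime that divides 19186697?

19186697 is odd.
Digit sum 47, not divisible by 3.
Ends in 7: not divisible by 5.
7: 19186697 = 7·2740956 + 5
11: 19186697 = 11·1744245 + 2
13: 19186697 = 13·1475899 + 10
17: 19186697 = 17·1128629 + 4
19: 19186697 = 19·1009826 + 3
23: 19186697 = 23·834204 + 5
29: 19186697 = 29·661610 + 7
31: 19186697 = 31·618925 + 22
37: 19186697 = 37·518559 + 14
41: 19186697 = 41·467968 + 9
43: 19186697 = 43·446202 + 11
47: 19186697 = 47·408227 + 28
53: 19186697 = 53·362013 + 8
59: 19186697 = 59·325198 + 15
61: 19186697 = 61·314536 + 1
67: 19186697 = 67·286368 + 41
71: 19186697 = 71·270235 + 12
73: 19186697 = 73·262831 + 34
79: 19186697 = 79·242869 + 46
83: 19186697 = 83·231165 + 2
89: 19186697 = 89·215580 + 77
97: 19186697 = 97·197801

97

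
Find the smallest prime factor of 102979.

29

102979 is odd.
Digit sum 28, not divisible by 3.
Ends in 9: not divisible by 5.
7: 102979 = 7·14711 + 2
11: 102979 = 11·9361 + 8
13: 102979 = 13·7921 + 6
17: 102979 = 17·6057 + 10
19: 102979 = 19·5419 + 18
23: 102979 = 23·4477 + 8
29: 102979 = 29·3551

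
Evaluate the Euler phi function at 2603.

Factor: 2603 = 19 · 137.
φ(2603) = (19−1) · (137−1) = 18 · 136 = 2448.

2448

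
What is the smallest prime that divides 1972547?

59

1972547 is odd.
Digit sum 35, not divisible by 3.
Ends in 7: not divisible by 5.
7: 1972547 = 7·281792 + 3
11: 1972547 = 11·179322 + 5
13: 1972547 = 13·151734 + 5
17: 1972547 = 17·116032 + 3
19: 1972547 = 19·103818 + 5
23: 1972547 = 23·85762 + 21
29: 1972547 = 29·68018 + 25
31: 1972547 = 31·63630 + 17
37: 1972547 = 37·53312 + 3
41: 1972547 = 41·48110 + 37
43: 1972547 = 43·45873 + 8
47: 1972547 = 47·41969 + 4
53: 1972547 = 53·37217 + 46
59: 1972547 = 59·33433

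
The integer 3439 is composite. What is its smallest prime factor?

19

3439 is odd.
Digit sum 19, not divisible by 3.
Ends in 9: not divisible by 5.
7: 3439 = 7·491 + 2
11: 3439 = 11·312 + 7
13: 3439 = 13·264 + 7
17: 3439 = 17·202 + 5
19: 3439 = 19·181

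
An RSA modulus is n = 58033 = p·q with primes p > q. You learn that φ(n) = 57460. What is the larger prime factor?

φ(n) = (p−1)(q−1) = n − (p+q) + 1, so p + q = 58033 − 57460 + 1 = 574.
p and q are the roots of t² − 574t + 58033 = 0.
Discriminant: 574² − 4·58033 = 329476 − 232132 = 97344; √97344 = 312.
q = (574 − 312)/2 = 131, p = (574 + 312)/2 = 443.
Check: 131 · 443 = 58033.

443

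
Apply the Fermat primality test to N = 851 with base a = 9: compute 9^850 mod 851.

9^1 ≡ 9 (mod 851)
9^2 ≡ 9^2 = 81 ≡ 81 (mod 851)
9^4 ≡ 81^2 = 6561 ≡ 604 (mod 851)
9^8 ≡ 604^2 = 364816 ≡ 588 (mod 851)
9^16 ≡ 588^2 = 345744 ≡ 238 (mod 851)
9^32 ≡ 238^2 = 56644 ≡ 478 (mod 851)
9^64 ≡ 478^2 = 228484 ≡ 416 (mod 851)
9^128 ≡ 416^2 = 173056 ≡ 303 (mod 851)
9^256 ≡ 303^2 = 91809 ≡ 752 (mod 851)
9^512 ≡ 752^2 = 565504 ≡ 440 (mod 851)
850 = 512 + 256 + 64 + 16 + 2 in binary powers of 2.
So 9^850 ≡ 440 · 752 · 416 · 238 · 81 ≡ 752 (mod 851).
Since 752 ≠ 1, base 9 is a Fermat witness: 851 is composite.

752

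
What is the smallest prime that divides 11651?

11651 is odd.
Digit sum 14, not divisible by 3.
Ends in 1: not divisible by 5.
7: 11651 = 7·1664 + 3
11: 11651 = 11·1059 + 2
13: 11651 = 13·896 + 3
17: 11651 = 17·685 + 6
19: 11651 = 19·613 + 4
23: 11651 = 23·506 + 13
29: 11651 = 29·401 + 22
31: 11651 = 31·375 + 26
37: 11651 = 37·314 + 33
41: 11651 = 41·284 + 7
43: 11651 = 43·270 + 41
47: 11651 = 47·247 + 42
53: 11651 = 53·219 + 44
59: 11651 = 59·197 + 28
61: 11651 = 61·191

61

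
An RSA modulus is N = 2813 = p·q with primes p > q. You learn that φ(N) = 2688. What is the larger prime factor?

φ(n) = (p−1)(q−1) = n − (p+q) + 1, so p + q = 2813 − 2688 + 1 = 126.
p and q are the roots of t² − 126t + 2813 = 0.
Discriminant: 126² − 4·2813 = 15876 − 11252 = 4624; √4624 = 68.
q = (126 − 68)/2 = 29, p = (126 + 68)/2 = 97.
Check: 29 · 97 = 2813.

97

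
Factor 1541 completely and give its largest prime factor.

1541 = 23 · 67
67 is prime.
So 1541 = 23 · 67; the largest prime factor is 67.

67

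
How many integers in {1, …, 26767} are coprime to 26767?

23520

Factor: 26767 = 13 · 29 · 71.
φ(26767) = (13−1) · (29−1) · (71−1) = 12 · 28 · 70 = 23520.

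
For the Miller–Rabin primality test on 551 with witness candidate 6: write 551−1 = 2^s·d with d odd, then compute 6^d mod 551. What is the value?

551 − 1 = 550 = 2^1 · 275, so d = 275.
6^1 ≡ 6 (mod 551)
6^2 ≡ 6^2 = 36 ≡ 36 (mod 551)
6^4 ≡ 36^2 = 1296 ≡ 194 (mod 551)
6^8 ≡ 194^2 = 37636 ≡ 168 (mod 551)
6^16 ≡ 168^2 = 28224 ≡ 123 (mod 551)
6^32 ≡ 123^2 = 15129 ≡ 252 (mod 551)
6^64 ≡ 252^2 = 63504 ≡ 139 (mod 551)
6^128 ≡ 139^2 = 19321 ≡ 36 (mod 551)
6^256 ≡ 36^2 = 1296 ≡ 194 (mod 551)
275 = 256 + 16 + 2 + 1 in binary powers of 2.
So 6^275 ≡ 194 · 123 · 36 · 6 ≡ 138 (mod 551).
Squaring chain: 138; never reaches −1, so base 6 is a Miller–Rabin witness that 551 is composite.

138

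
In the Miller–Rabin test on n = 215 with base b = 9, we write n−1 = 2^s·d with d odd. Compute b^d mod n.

215 − 1 = 214 = 2^1 · 107, so d = 107.
9^1 ≡ 9 (mod 215)
9^2 ≡ 9^2 = 81 ≡ 81 (mod 215)
9^4 ≡ 81^2 = 6561 ≡ 111 (mod 215)
9^8 ≡ 111^2 = 12321 ≡ 66 (mod 215)
9^16 ≡ 66^2 = 4356 ≡ 56 (mod 215)
9^32 ≡ 56^2 = 3136 ≡ 126 (mod 215)
9^64 ≡ 126^2 = 15876 ≡ 181 (mod 215)
107 = 64 + 32 + 8 + 2 + 1 in binary powers of 2.
So 9^107 ≡ 181 · 126 · 66 · 81 · 9 ≡ 124 (mod 215).
Squaring chain: 124; never reaches −1, so base 9 is a Miller–Rabin witness that 215 is composite.

124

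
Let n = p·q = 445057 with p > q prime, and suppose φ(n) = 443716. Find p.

743

φ(n) = (p−1)(q−1) = n − (p+q) + 1, so p + q = 445057 − 443716 + 1 = 1342.
p and q are the roots of t² − 1342t + 445057 = 0.
Discriminant: 1342² − 4·445057 = 1800964 − 1780228 = 20736; √20736 = 144.
q = (1342 − 144)/2 = 599, p = (1342 + 144)/2 = 743.
Check: 599 · 743 = 445057.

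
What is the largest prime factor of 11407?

61

11407 = 11 · 1037
1037 = 17 · 61
61 is prime.
So 11407 = 11 · 17 · 61; the largest prime factor is 61.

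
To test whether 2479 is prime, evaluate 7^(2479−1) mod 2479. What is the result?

528

7^1 ≡ 7 (mod 2479)
7^2 ≡ 7^2 = 49 ≡ 49 (mod 2479)
7^4 ≡ 49^2 = 2401 ≡ 2401 (mod 2479)
7^8 ≡ 2401^2 = 5764801 ≡ 1126 (mod 2479)
7^16 ≡ 1126^2 = 1267876 ≡ 1107 (mod 2479)
7^32 ≡ 1107^2 = 1225449 ≡ 823 (mod 2479)
7^64 ≡ 823^2 = 677329 ≡ 562 (mod 2479)
7^128 ≡ 562^2 = 315844 ≡ 1011 (mod 2479)
7^256 ≡ 1011^2 = 1022121 ≡ 773 (mod 2479)
7^512 ≡ 773^2 = 597529 ≡ 90 (mod 2479)
7^1024 ≡ 90^2 = 8100 ≡ 663 (mod 2479)
7^2048 ≡ 663^2 = 439569 ≡ 786 (mod 2479)
2478 = 2048 + 256 + 128 + 32 + 8 + 4 + 2 in binary powers of 2.
So 7^2478 ≡ 786 · 773 · 1011 · 823 · 1126 · 2401 · 49 ≡ 528 (mod 2479).
Since 528 ≠ 1, base 7 is a Fermat witness: 2479 is composite.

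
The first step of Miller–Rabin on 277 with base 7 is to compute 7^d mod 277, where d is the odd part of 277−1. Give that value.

276

277 − 1 = 276 = 2^2 · 69, so d = 69.
7^1 ≡ 7 (mod 277)
7^2 ≡ 7^2 = 49 ≡ 49 (mod 277)
7^4 ≡ 49^2 = 2401 ≡ 185 (mod 277)
7^8 ≡ 185^2 = 34225 ≡ 154 (mod 277)
7^16 ≡ 154^2 = 23716 ≡ 171 (mod 277)
7^32 ≡ 171^2 = 29241 ≡ 156 (mod 277)
7^64 ≡ 156^2 = 24336 ≡ 237 (mod 277)
69 = 64 + 4 + 1 in binary powers of 2.
So 7^69 ≡ 237 · 185 · 7 ≡ 276 (mod 277).
Since 7^d ≡ 276 (mod 277), base 7 does not prove 277 composite.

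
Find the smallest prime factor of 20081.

43

20081 is odd.
Digit sum 11, not divisible by 3.
Ends in 1: not divisible by 5.
7: 20081 = 7·2868 + 5
11: 20081 = 11·1825 + 6
13: 20081 = 13·1544 + 9
17: 20081 = 17·1181 + 4
19: 20081 = 19·1056 + 17
23: 20081 = 23·873 + 2
29: 20081 = 29·692 + 13
31: 20081 = 31·647 + 24
37: 20081 = 37·542 + 27
41: 20081 = 41·489 + 32
43: 20081 = 43·467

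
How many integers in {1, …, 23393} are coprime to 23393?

23088

Factor: 23393 = 149 · 157.
φ(23393) = (149−1) · (157−1) = 148 · 156 = 23088.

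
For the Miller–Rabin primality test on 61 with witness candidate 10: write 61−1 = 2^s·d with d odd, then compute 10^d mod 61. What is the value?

61 − 1 = 60 = 2^2 · 15, so d = 15.
10^1 ≡ 10 (mod 61)
10^2 ≡ 10^2 = 100 ≡ 39 (mod 61)
10^4 ≡ 39^2 = 1521 ≡ 57 (mod 61)
10^8 ≡ 57^2 = 3249 ≡ 16 (mod 61)
15 = 8 + 4 + 2 + 1 in binary powers of 2.
So 10^15 ≡ 16 · 57 · 39 · 10 ≡ 50 (mod 61).
Squaring chain: 50 → 60; reaches −1, so base 10 does not prove 61 composite.

50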